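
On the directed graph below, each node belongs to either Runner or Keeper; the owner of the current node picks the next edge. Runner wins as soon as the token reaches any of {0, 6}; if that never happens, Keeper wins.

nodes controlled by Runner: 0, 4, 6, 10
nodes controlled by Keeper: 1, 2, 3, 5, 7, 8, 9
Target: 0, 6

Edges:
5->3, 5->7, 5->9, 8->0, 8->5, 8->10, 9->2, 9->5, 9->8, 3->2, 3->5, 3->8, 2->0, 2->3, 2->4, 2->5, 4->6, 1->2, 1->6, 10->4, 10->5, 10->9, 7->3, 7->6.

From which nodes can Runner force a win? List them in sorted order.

A0 = {0, 6}
A1: add {4} — 4 (Runner) has 4→6.
A2: add {10} — 10 (Runner) has 10→4.
A3 = A2; e.g. 1 (Keeper) can still go to 2. Fixed point.
Runner's winning region = {0, 4, 6, 10}.

0, 4, 6, 10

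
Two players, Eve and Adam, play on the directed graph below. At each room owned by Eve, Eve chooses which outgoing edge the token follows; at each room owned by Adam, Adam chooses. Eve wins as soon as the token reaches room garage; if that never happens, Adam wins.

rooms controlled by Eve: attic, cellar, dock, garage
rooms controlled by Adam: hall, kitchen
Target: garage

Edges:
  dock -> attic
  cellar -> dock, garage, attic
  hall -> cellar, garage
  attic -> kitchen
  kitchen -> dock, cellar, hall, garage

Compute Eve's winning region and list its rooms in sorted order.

cellar, garage, hall

A0 = {garage}
A1: add {cellar} — cellar (Eve) has cellar→garage.
A2: add {hall} — hall (Adam): all of {cellar, garage} already in.
A3 = A2; e.g. dock (Eve) has no edge into A2. Fixed point.
Eve's winning region = {cellar, garage, hall}.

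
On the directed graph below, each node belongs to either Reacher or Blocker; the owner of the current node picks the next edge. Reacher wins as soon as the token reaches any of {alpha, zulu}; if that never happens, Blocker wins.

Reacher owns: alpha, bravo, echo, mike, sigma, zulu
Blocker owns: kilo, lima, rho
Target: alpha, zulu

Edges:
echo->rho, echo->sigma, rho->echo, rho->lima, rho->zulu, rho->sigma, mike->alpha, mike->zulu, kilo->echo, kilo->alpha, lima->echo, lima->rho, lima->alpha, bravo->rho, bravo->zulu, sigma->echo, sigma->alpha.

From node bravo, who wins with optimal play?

A0 = {alpha, zulu}
A1: add {bravo, mike, sigma} — mike (Reacher) has mike→alpha; bravo (Reacher) has bravo→zulu; sigma (Reacher) has sigma→alpha.
bravo ∈ A1, so Reacher can force the target.

Reacher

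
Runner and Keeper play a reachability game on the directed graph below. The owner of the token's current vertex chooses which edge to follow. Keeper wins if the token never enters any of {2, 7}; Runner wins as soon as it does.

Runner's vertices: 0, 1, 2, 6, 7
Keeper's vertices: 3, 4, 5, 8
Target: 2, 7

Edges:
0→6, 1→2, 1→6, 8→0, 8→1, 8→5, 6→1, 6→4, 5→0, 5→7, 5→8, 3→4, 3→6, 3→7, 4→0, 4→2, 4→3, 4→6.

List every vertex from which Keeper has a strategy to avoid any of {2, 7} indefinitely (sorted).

A0 = {2, 7}
A1: add {1} — 1 (Runner) has 1→2.
A2: add {6} — 6 (Runner) has 6→1.
A3: add {0} — 0 (Runner) has 0→6.
A4 = A3; e.g. 3 (Keeper) can still go to 4. Fixed point.
Runner's attractor = {0, 1, 2, 6, 7}; Keeper avoids the target exactly from the complement.

3, 4, 5, 8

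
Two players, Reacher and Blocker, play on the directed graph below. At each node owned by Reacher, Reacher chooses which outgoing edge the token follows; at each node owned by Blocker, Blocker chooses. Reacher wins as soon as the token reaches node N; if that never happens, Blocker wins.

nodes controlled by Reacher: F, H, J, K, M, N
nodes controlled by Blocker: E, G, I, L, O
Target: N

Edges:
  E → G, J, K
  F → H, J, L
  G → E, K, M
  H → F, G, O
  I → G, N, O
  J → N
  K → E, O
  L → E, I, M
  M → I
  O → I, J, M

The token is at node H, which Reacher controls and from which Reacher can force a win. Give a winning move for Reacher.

A0 = {N}
A1: add {J} — J (Reacher) has J→N.
A2: add {F} — F (Reacher) has F→J.
A3: add {H} — H (Reacher) has H→F.
A4 = A3; e.g. E (Blocker) can still go to G. Fixed point.
From H, successor F is in the attractor (rank 2); the other successors G, O are not.

F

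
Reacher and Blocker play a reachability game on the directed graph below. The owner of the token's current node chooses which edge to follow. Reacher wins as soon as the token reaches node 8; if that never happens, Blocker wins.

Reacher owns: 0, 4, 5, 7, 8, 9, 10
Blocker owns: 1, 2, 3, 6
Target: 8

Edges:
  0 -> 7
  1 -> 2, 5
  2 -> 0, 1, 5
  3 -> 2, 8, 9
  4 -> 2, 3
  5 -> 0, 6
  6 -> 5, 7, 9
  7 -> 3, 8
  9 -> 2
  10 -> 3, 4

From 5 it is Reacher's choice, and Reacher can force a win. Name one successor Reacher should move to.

A0 = {8}
A1: add {7} — 7 (Reacher) has 7→8.
A2: add {0} — 0 (Reacher) has 0→7.
A3: add {5} — 5 (Reacher) has 5→0.
A4 = A3; e.g. 1 (Blocker) can still go to 2. Fixed point.
From 5, successor 0 is in the attractor (rank 2); the other successor 6 is not.

0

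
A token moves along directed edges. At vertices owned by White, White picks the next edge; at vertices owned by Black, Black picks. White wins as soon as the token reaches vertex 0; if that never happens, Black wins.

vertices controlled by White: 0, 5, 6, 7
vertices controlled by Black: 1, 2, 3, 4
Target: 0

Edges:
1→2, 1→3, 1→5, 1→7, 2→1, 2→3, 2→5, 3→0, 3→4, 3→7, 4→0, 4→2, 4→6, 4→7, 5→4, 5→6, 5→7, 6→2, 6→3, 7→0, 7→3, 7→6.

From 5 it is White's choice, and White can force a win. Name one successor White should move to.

7

A0 = {0}
A1: add {7} — 7 (White) has 7→0.
A2: add {5} — 5 (White) has 5→7.
A3 = A2; e.g. 1 (Black) can still go to 2. Fixed point.
From 5, successor 7 is in the attractor (rank 1); the other successors 4, 6 are not.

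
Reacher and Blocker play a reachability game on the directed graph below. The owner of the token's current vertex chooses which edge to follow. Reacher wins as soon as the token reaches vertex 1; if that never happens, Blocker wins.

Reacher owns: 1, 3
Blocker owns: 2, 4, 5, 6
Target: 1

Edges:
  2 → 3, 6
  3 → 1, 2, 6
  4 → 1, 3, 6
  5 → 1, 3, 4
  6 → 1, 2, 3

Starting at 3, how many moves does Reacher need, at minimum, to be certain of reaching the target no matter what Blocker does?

A0 = {1}
A1: add {3} — 3 (Reacher) has 3→1.
A2 = A1; e.g. 2 (Blocker) can still go to 6. Fixed point.
3 enters the attractor at level 1, so Reacher can force the target in 1 move from there.

1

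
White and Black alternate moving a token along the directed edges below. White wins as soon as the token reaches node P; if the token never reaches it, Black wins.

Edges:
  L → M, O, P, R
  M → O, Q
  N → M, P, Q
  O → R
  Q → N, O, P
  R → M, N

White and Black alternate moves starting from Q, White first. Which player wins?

Track states (vertex, player-to-move).
A0 = {(P,White), (P,Black)}
A1: add {(L,White), (N,White), (Q,White)}.
(Q,White) ∈ A1 ⇒ White forces the target.

White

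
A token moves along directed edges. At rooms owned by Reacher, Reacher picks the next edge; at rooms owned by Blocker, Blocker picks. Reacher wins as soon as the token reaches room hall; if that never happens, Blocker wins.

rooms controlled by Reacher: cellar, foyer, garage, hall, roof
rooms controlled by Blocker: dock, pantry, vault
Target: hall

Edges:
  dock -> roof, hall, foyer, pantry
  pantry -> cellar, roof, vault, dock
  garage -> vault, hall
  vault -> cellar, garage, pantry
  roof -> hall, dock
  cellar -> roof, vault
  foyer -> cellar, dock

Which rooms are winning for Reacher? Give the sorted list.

A0 = {hall}
A1: add {garage, roof} — roof (Reacher) has roof→hall; garage (Reacher) has garage→hall.
A2: add {cellar} — cellar (Reacher) has cellar→roof.
A3: add {foyer} — foyer (Reacher) has foyer→cellar.
A4 = A3; e.g. vault (Blocker) can still go to pantry. Fixed point.
Reacher's winning region = {cellar, foyer, garage, hall, roof}.

cellar, foyer, garage, hall, roof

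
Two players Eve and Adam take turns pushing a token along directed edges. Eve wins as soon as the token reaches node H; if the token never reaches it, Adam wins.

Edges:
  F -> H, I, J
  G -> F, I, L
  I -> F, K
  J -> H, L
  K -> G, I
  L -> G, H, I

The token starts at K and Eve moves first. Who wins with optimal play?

Adam

Track states (vertex, player-to-move).
A0 = {(H,Eve), (H,Adam)}
A1: add {(F,Eve), (J,Eve), (L,Eve)}.
A2: add {(J,Adam)}.
A3 = A2; e.g. (F,Adam) stays out. (K,Eve) never enters ⇒ Adam avoids the target.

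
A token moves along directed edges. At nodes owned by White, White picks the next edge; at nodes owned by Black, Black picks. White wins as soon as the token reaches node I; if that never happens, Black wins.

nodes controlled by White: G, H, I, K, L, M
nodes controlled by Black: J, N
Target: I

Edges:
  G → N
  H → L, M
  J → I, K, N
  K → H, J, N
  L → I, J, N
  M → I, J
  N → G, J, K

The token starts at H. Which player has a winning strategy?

White

A0 = {I}
A1: add {L, M} — L (White) has L→I; M (White) has M→I.
A2: add {H} — H (White) has H→L.
H ∈ A2, so White can force the target.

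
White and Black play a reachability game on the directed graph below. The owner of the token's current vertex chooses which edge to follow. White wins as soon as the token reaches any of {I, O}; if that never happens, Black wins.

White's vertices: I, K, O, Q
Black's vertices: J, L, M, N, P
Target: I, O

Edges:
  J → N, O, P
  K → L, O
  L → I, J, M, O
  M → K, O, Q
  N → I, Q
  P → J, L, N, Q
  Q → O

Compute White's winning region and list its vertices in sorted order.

A0 = {I, O}
A1: add {K, Q} — K (White) has K→O; Q (White) has Q→O.
A2: add {M, N} — M (Black): all of {K, O, Q} already in; N (Black): all of {I, Q} already in.
A3 = A2; e.g. J (Black) can still go to P. Fixed point.
White's winning region = {I, K, M, N, O, Q}.

I, K, M, N, O, Q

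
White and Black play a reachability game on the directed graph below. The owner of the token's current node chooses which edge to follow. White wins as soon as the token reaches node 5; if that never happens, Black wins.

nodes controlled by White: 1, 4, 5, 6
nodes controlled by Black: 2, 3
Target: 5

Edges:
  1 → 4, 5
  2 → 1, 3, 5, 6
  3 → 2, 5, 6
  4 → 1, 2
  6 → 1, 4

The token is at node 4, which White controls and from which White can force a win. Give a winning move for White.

1

A0 = {5}
A1: add {1} — 1 (White) has 1→5.
A2: add {4, 6} — 4 (White) has 4→1; 6 (White) has 6→1.
A3 = A2; e.g. 2 (Black) can still go to 3. Fixed point.
From 4, successor 1 is in the attractor (rank 1); the other successor 2 is not.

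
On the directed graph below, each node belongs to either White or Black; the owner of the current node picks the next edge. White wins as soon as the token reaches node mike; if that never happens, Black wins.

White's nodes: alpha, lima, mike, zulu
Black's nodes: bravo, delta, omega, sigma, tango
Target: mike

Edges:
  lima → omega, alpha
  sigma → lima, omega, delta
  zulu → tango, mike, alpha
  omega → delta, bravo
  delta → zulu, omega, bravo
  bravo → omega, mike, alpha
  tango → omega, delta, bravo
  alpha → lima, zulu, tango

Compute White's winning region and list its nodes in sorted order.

alpha, lima, mike, zulu

A0 = {mike}
A1: add {zulu} — zulu (White) has zulu→mike.
A2: add {alpha} — alpha (White) has alpha→zulu.
A3: add {lima} — lima (White) has lima→alpha.
A4 = A3; e.g. sigma (Black) can still go to omega. Fixed point.
White's winning region = {alpha, lima, mike, zulu}.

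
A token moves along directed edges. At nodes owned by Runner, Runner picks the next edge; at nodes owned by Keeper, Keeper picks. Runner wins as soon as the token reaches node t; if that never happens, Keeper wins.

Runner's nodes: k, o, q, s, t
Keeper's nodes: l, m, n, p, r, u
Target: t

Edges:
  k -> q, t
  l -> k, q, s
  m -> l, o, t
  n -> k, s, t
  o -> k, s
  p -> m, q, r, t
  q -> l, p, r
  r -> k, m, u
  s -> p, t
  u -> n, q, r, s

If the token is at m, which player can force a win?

Keeper

A0 = {t}
A1: add {k, s} — k (Runner) has k→t; s (Runner) has s→t.
A2: add {n, o} — n (Keeper): all of {k, s, t} already in; o (Runner) has o→k.
A3 = A2; e.g. l (Keeper) can still go to q. Fixed point.
m never enters the attractor, so Keeper can avoid the target forever.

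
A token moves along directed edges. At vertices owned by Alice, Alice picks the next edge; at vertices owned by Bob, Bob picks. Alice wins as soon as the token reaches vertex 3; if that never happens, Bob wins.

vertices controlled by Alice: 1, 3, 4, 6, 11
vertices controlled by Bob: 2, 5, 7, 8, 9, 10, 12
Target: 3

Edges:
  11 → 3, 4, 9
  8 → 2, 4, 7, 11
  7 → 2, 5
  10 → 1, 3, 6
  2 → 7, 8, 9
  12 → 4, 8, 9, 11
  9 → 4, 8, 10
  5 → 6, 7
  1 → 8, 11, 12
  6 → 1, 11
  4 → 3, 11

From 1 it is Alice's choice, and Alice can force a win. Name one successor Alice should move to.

11

A0 = {3}
A1: add {4, 11} — 4 (Alice) has 4→3; 11 (Alice) has 11→3.
A2: add {1, 6} — 1 (Alice) has 1→11; 6 (Alice) has 6→11.
A3: add {10} — 10 (Bob): all of {1, 3, 6} already in.
A4 = A3; e.g. 2 (Bob) can still go to 7. Fixed point.
From 1, successor 11 is in the attractor (rank 1); the other successors 8, 12 are not.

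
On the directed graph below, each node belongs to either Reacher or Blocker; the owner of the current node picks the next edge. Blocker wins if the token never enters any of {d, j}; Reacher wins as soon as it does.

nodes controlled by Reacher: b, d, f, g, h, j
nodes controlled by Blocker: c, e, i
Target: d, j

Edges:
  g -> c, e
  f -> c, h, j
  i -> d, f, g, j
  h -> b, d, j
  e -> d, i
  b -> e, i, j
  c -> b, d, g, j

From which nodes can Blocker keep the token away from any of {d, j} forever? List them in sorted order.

c, e, g, i

A0 = {d, j}
A1: add {b, f, h} — b (Reacher) has b→j; f (Reacher) has f→j; h (Reacher) has h→d.
A2 = A1; e.g. c (Blocker) can still go to g. Fixed point.
Reacher's attractor = {b, d, f, h, j}; Blocker avoids the target exactly from the complement.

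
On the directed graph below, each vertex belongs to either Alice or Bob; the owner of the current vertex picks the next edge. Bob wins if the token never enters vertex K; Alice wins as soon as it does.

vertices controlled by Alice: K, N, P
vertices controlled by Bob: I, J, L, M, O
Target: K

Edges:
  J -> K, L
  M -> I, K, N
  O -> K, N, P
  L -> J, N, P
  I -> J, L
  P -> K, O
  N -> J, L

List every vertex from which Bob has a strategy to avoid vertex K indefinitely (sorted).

I, J, L, M, N, O

A0 = {K}
A1: add {P} — P (Alice) has P→K.
A2 = A1; e.g. I (Bob) can still go to J. Fixed point.
Alice's attractor = {K, P}; Bob avoids the target exactly from the complement.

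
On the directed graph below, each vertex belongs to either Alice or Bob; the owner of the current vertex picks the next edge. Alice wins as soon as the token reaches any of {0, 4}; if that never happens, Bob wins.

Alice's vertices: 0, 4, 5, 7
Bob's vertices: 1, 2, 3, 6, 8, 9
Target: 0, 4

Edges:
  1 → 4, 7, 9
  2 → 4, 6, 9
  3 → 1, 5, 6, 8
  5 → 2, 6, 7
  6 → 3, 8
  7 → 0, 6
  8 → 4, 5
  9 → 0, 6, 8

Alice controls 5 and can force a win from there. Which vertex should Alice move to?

A0 = {0, 4}
A1: add {7} — 7 (Alice) has 7→0.
A2: add {5} — 5 (Alice) has 5→7.
A3: add {8} — 8 (Bob): all of {4, 5} already in.
A4 = A3; e.g. 1 (Bob) can still go to 9. Fixed point.
From 5, successor 7 is in the attractor (rank 1); the other successors 2, 6 are not.

7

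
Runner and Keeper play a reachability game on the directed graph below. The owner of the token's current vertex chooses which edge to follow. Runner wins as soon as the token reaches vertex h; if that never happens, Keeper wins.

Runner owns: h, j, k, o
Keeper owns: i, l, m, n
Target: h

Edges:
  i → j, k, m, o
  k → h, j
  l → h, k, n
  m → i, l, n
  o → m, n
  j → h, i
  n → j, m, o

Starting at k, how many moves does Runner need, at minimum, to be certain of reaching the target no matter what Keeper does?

A0 = {h}
A1: add {j, k} — j (Runner) has j→h; k (Runner) has k→h.
A2 = A1; e.g. i (Keeper) can still go to m. Fixed point.
k enters the attractor at level 1, so Runner can force the target in 1 move from there.

1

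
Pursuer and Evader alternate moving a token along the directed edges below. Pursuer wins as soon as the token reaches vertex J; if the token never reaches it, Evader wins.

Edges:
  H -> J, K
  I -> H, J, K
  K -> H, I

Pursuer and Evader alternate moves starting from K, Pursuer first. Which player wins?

Evader

Track states (vertex, player-to-move).
A0 = {(J,Pursuer), (J,Evader)}
A1: add {(H,Pursuer), (I,Pursuer)}.
A2: add {(K,Evader)}.
A3 = A2; e.g. (H,Evader) stays out. (K,Pursuer) never enters ⇒ Evader avoids the target.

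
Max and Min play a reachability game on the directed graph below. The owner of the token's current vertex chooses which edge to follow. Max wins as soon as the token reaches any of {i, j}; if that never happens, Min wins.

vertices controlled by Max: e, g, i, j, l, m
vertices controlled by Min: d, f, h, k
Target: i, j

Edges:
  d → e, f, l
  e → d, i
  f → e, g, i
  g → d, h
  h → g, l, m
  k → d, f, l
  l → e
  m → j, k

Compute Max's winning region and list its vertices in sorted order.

A0 = {i, j}
A1: add {e, m} — e (Max) has e→i; m (Max) has m→j.
A2: add {l} — l (Max) has l→e.
A3 = A2; e.g. d (Min) can still go to f. Fixed point.
Max's winning region = {e, i, j, l, m}.

e, i, j, l, m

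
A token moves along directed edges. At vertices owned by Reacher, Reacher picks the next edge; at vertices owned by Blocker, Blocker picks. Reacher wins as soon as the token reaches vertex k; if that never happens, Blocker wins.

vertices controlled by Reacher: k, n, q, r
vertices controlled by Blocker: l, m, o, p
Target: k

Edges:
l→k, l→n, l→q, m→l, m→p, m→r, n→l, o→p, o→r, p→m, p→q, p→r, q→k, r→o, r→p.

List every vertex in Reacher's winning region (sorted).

k, q

A0 = {k}
A1: add {q} — q (Reacher) has q→k.
A2 = A1; e.g. l (Blocker) can still go to n. Fixed point.
Reacher's winning region = {k, q}.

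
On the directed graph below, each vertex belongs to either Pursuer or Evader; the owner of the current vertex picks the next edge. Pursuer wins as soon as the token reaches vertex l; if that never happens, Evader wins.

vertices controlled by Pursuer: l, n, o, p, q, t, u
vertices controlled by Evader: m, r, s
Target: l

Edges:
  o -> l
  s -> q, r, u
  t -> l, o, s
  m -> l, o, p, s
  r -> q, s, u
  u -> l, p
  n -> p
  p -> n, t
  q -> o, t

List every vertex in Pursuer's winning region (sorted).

A0 = {l}
A1: add {o, t, u} — o (Pursuer) has o→l; t (Pursuer) has t→l; u (Pursuer) has u→l.
A2: add {p, q} — p (Pursuer) has p→t; q (Pursuer) has q→o.
A3: add {n} — n (Pursuer) has n→p.
A4 = A3; e.g. m (Evader) can still go to s. Fixed point.
Pursuer's winning region = {l, n, o, p, q, t, u}.

l, n, o, p, q, t, u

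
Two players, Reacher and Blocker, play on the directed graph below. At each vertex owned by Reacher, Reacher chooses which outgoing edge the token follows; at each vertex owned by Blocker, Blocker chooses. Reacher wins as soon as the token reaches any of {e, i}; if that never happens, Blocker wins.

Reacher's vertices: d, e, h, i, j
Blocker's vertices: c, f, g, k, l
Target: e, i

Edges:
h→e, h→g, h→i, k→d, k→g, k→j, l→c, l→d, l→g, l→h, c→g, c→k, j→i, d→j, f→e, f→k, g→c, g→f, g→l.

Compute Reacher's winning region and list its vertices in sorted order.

d, e, h, i, j

A0 = {e, i}
A1: add {h, j} — h (Reacher) has h→e; j (Reacher) has j→i.
A2: add {d} — d (Reacher) has d→j.
A3 = A2; e.g. c (Blocker) can still go to g. Fixed point.
Reacher's winning region = {d, e, h, i, j}.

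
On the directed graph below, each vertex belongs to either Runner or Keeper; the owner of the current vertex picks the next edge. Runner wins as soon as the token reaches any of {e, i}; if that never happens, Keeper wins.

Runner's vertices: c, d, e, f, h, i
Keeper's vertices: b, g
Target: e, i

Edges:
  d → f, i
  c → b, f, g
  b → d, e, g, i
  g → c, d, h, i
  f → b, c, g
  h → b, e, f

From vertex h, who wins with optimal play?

A0 = {e, i}
A1: add {d, h} — d (Runner) has d→i; h (Runner) has h→e.
A2 = A1; e.g. b (Keeper) can still go to g. Fixed point.
h ∈ A1, so Runner can force the target.

Runner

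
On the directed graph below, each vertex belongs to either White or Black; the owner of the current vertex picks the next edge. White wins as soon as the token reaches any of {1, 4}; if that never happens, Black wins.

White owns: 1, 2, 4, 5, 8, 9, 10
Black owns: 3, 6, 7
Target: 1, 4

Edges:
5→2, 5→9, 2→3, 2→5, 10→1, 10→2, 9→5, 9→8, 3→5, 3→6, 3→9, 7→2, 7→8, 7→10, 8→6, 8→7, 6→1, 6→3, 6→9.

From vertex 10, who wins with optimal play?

A0 = {1, 4}
A1: add {10} — 10 (White) has 10→1.
A2 = A1; e.g. 2 (White) has no edge into A1. Fixed point.
10 ∈ A1, so White can force the target.

White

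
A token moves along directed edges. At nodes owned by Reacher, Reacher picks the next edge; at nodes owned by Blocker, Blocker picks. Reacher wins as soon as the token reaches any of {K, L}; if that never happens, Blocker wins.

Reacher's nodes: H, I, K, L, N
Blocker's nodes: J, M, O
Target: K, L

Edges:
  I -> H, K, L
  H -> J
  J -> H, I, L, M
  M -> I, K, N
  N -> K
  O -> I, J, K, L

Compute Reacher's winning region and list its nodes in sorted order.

I, K, L, M, N

A0 = {K, L}
A1: add {I, N} — I (Reacher) has I→K; N (Reacher) has N→K.
A2: add {M} — M (Blocker): all of {I, K, N} already in.
A3 = A2; e.g. H (Reacher) has no edge into A2. Fixed point.
Reacher's winning region = {I, K, L, M, N}.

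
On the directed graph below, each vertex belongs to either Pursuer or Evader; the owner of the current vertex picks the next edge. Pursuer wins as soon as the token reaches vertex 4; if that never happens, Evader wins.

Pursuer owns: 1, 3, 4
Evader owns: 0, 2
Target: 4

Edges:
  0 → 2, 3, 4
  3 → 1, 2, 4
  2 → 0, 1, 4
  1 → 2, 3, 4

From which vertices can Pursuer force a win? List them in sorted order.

1, 3, 4

A0 = {4}
A1: add {1, 3} — 1 (Pursuer) has 1→4; 3 (Pursuer) has 3→4.
A2 = A1; e.g. 0 (Evader) can still go to 2. Fixed point.
Pursuer's winning region = {1, 3, 4}.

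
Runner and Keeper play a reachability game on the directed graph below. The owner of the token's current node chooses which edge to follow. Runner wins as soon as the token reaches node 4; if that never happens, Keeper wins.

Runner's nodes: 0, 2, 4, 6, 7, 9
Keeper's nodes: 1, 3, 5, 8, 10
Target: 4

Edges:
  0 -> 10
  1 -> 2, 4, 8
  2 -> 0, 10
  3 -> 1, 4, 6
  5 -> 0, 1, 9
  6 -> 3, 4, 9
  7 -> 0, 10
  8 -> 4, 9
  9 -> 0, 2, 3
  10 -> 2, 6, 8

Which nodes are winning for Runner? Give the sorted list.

4, 6

A0 = {4}
A1: add {6} — 6 (Runner) has 6→4.
A2 = A1; e.g. 0 (Runner) has no edge into A1. Fixed point.
Runner's winning region = {4, 6}.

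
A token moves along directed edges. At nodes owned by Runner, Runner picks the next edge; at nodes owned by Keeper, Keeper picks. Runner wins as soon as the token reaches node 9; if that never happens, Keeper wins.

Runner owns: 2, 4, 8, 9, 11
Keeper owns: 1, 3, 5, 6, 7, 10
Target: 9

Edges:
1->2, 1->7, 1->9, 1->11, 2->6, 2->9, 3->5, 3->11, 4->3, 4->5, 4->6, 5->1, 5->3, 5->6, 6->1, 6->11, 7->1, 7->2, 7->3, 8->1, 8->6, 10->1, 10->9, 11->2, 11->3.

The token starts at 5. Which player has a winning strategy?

Keeper

A0 = {9}
A1: add {2} — 2 (Runner) has 2→9.
A2: add {11} — 11 (Runner) has 11→2.
A3 = A2; e.g. 1 (Keeper) can still go to 7. Fixed point.
5 never enters the attractor, so Keeper can avoid the target forever.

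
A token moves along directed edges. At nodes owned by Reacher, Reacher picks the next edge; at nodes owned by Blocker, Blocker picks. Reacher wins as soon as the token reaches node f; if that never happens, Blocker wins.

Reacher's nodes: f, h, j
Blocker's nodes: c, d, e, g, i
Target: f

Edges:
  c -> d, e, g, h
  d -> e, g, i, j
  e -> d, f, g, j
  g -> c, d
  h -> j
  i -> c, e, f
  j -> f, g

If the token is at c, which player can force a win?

A0 = {f}
A1: add {j} — j (Reacher) has j→f.
A2: add {h} — h (Reacher) has h→j.
A3 = A2; e.g. c (Blocker) can still go to d. Fixed point.
c never enters the attractor, so Blocker can avoid the target forever.

Blocker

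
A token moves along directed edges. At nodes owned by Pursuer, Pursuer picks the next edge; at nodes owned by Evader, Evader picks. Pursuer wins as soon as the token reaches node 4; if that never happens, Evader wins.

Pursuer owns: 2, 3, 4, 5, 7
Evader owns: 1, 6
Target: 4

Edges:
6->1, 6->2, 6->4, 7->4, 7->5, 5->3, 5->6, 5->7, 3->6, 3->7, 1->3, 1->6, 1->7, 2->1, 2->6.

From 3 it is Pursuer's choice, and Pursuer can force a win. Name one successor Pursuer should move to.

7

A0 = {4}
A1: add {7} — 7 (Pursuer) has 7→4.
A2: add {3, 5} — 3 (Pursuer) has 3→7; 5 (Pursuer) has 5→7.
A3 = A2; e.g. 1 (Evader) can still go to 6. Fixed point.
From 3, successor 7 is in the attractor (rank 1); the other successor 6 is not.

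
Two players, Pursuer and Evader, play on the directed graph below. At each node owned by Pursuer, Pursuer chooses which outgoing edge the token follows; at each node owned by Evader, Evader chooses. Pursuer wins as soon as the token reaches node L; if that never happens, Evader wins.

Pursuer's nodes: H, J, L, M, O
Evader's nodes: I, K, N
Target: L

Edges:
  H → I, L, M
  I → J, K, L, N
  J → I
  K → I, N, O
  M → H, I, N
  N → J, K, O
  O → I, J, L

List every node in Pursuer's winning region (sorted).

H, L, M, O

A0 = {L}
A1: add {H, O} — H (Pursuer) has H→L; O (Pursuer) has O→L.
A2: add {M} — M (Pursuer) has M→H.
A3 = A2; e.g. I (Evader) can still go to J. Fixed point.
Pursuer's winning region = {H, L, M, O}.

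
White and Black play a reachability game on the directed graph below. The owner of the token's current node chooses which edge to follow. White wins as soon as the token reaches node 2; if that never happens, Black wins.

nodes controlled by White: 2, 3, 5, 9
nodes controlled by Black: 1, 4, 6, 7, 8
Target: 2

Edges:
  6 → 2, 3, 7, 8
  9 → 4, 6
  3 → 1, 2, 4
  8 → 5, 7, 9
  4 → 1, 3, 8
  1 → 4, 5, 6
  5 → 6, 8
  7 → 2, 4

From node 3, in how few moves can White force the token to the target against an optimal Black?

1

A0 = {2}
A1: add {3} — 3 (White) has 3→2.
A2 = A1; e.g. 1 (Black) can still go to 4. Fixed point.
3 enters the attractor at level 1, so White can force the target in 1 move from there.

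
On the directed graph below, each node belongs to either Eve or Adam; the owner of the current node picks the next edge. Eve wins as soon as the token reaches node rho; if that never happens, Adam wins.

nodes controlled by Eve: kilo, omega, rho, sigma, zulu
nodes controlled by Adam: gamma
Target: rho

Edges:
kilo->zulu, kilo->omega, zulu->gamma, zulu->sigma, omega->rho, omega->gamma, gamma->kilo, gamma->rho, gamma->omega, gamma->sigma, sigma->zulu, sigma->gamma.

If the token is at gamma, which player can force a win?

Adam

A0 = {rho}
A1: add {omega} — omega (Eve) has omega→rho.
A2: add {kilo} — kilo (Eve) has kilo→omega.
A3 = A2; e.g. zulu (Eve) has no edge into A2. Fixed point.
gamma never enters the attractor, so Adam can avoid the target forever.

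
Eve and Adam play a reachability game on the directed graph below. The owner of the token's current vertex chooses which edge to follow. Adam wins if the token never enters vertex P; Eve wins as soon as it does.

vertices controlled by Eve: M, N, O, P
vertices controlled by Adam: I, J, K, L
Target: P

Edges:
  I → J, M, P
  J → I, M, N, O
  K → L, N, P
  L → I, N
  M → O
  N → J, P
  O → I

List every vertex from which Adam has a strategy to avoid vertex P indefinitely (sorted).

A0 = {P}
A1: add {N} — N (Eve) has N→P.
A2 = A1; e.g. I (Adam) can still go to J. Fixed point.
Eve's attractor = {N, P}; Adam avoids the target exactly from the complement.

I, J, K, L, M, O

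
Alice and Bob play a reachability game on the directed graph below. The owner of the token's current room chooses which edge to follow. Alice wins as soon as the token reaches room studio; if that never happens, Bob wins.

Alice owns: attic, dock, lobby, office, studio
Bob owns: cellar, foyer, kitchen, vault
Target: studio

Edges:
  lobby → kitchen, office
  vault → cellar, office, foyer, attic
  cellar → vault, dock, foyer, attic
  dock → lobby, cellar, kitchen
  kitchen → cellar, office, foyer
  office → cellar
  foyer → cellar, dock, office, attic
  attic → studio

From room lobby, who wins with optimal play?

A0 = {studio}
A1: add {attic} — attic (Alice) has attic→studio.
A2 = A1; e.g. lobby (Alice) has no edge into A1. Fixed point.
lobby never enters the attractor, so Bob can avoid the target forever.

Bob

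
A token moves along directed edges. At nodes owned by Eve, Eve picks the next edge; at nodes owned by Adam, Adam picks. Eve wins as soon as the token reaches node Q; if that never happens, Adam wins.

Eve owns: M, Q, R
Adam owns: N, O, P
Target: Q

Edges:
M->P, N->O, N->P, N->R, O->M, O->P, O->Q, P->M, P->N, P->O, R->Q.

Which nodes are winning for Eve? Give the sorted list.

Q, R

A0 = {Q}
A1: add {R} — R (Eve) has R→Q.
A2 = A1; e.g. M (Eve) has no edge into A1. Fixed point.
Eve's winning region = {Q, R}.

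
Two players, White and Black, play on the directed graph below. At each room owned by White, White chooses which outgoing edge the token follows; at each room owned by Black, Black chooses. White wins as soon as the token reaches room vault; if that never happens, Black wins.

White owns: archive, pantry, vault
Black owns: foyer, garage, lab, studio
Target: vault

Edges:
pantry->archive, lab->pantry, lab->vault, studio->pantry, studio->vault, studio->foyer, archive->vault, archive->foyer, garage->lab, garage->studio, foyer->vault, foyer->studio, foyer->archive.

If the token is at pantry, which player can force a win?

A0 = {vault}
A1: add {archive} — archive (White) has archive→vault.
A2: add {pantry} — pantry (White) has pantry→archive.
pantry ∈ A2, so White can force the target.

White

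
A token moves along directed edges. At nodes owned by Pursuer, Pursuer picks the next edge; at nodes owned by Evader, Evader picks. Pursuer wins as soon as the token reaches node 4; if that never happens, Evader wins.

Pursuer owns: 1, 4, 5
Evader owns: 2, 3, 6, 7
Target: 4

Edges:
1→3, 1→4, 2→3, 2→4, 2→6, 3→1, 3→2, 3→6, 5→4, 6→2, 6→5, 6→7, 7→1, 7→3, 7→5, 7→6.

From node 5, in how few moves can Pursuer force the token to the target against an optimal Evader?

A0 = {4}
A1: add {1, 5} — 1 (Pursuer) has 1→4; 5 (Pursuer) has 5→4.
A2 = A1; e.g. 2 (Evader) can still go to 3. Fixed point.
5 enters the attractor at level 1, so Pursuer can force the target in 1 move from there.

1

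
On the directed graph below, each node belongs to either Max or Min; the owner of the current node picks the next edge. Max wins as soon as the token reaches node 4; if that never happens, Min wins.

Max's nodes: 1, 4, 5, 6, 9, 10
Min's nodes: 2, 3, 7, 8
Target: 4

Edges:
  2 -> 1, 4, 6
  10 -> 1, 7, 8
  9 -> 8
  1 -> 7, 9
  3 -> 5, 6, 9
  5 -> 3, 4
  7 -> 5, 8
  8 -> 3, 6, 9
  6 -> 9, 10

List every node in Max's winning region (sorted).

4, 5

A0 = {4}
A1: add {5} — 5 (Max) has 5→4.
A2 = A1; e.g. 1 (Max) has no edge into A1. Fixed point.
Max's winning region = {4, 5}.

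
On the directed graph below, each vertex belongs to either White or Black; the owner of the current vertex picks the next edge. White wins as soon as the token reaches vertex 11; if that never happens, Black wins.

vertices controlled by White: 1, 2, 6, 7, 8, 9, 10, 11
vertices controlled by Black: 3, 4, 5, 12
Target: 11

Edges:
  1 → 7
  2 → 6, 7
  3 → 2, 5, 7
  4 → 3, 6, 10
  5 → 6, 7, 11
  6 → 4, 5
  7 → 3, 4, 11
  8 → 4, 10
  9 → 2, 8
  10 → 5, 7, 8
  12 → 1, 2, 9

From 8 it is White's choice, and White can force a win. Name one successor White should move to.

A0 = {11}
A1: add {7} — 7 (White) has 7→11.
A2: add {1, 2, 10} — 1 (White) has 1→7; 2 (White) has 2→7; 10 (White) has 10→7.
A3: add {8, 9} — 8 (White) has 8→10; 9 (White) has 9→2.
A4: add {12} — 12 (Black): all of {1, 2, 9} already in.
A5 = A4; e.g. 3 (Black) can still go to 5. Fixed point.
From 8, successor 10 is in the attractor (rank 2); the other successor 4 is not.

10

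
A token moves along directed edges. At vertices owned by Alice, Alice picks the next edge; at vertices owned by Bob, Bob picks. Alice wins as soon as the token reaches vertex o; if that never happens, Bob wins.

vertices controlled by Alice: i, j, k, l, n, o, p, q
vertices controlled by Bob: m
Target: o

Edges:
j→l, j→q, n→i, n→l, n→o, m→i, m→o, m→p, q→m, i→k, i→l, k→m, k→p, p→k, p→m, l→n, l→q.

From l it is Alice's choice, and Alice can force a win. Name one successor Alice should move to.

n

A0 = {o}
A1: add {n} — n (Alice) has n→o.
A2: add {l} — l (Alice) has l→n.
A3: add {i, j} — i (Alice) has i→l; j (Alice) has j→l.
A4 = A3; e.g. k (Alice) has no edge into A3. Fixed point.
From l, successor n is in the attractor (rank 1); the other successor q is not.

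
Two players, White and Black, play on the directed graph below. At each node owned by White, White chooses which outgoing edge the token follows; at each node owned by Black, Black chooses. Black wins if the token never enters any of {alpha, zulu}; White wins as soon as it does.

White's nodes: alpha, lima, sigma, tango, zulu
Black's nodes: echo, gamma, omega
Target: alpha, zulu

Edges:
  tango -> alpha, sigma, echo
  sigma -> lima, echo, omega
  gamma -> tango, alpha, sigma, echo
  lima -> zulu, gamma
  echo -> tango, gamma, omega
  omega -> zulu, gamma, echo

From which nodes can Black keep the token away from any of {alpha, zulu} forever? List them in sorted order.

echo, gamma, omega

A0 = {alpha, zulu}
A1: add {lima, tango} — tango (White) has tango→alpha; lima (White) has lima→zulu.
A2: add {sigma} — sigma (White) has sigma→lima.
A3 = A2; e.g. gamma (Black) can still go to echo. Fixed point.
White's attractor = {alpha, lima, sigma, tango, zulu}; Black avoids the target exactly from the complement.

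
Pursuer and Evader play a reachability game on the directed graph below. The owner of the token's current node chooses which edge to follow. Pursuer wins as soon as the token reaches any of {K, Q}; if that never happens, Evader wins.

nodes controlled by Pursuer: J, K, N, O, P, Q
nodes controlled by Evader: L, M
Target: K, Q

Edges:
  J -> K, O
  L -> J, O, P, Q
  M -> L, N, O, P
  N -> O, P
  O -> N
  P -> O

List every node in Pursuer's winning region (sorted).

A0 = {K, Q}
A1: add {J} — J (Pursuer) has J→K.
A2 = A1; e.g. L (Evader) can still go to O. Fixed point.
Pursuer's winning region = {J, K, Q}.

J, K, Q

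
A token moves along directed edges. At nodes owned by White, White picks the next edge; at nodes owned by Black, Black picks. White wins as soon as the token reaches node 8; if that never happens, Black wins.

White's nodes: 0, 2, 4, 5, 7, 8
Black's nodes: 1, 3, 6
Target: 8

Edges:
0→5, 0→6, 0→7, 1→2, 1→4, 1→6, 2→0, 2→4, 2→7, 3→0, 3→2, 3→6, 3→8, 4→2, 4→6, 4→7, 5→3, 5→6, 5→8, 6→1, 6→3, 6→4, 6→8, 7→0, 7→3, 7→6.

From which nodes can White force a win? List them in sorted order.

0, 2, 4, 5, 7, 8

A0 = {8}
A1: add {5} — 5 (White) has 5→8.
A2: add {0} — 0 (White) has 0→5.
A3: add {2, 7} — 2 (White) has 2→0; 7 (White) has 7→0.
A4: add {4} — 4 (White) has 4→2.
A5 = A4; e.g. 1 (Black) can still go to 6. Fixed point.
White's winning region = {0, 2, 4, 5, 7, 8}.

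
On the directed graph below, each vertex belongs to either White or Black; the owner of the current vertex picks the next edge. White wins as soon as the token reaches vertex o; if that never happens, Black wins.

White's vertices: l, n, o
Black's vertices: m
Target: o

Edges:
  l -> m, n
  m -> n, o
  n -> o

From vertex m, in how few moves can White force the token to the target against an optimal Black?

2

A0 = {o}
A1: add {n} — n (White) has n→o.
A2: add {l, m} — l (White) has l→n; m (Black): all of {n, o} already in.
A2 = all vertices. Fixed point.
m enters the attractor at level 2, so White can force the target in 2 moves from there.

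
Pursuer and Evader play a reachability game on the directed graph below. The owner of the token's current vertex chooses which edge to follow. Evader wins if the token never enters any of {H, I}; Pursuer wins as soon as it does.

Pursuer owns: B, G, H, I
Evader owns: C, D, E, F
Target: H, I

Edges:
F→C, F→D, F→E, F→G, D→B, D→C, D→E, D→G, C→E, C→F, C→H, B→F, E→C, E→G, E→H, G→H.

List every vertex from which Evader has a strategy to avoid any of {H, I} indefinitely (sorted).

A0 = {H, I}
A1: add {G} — G (Pursuer) has G→H.
A2 = A1; e.g. B (Pursuer) has no edge into A1. Fixed point.
Pursuer's attractor = {G, H, I}; Evader avoids the target exactly from the complement.

B, C, D, E, F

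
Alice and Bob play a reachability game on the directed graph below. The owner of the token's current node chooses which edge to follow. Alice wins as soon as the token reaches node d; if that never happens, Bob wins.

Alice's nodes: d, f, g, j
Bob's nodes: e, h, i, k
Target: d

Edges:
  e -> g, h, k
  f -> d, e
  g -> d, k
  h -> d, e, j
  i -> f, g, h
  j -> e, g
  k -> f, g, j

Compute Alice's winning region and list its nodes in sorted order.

A0 = {d}
A1: add {f, g} — f (Alice) has f→d; g (Alice) has g→d.
A2: add {j} — j (Alice) has j→g.
A3: add {k} — k (Bob): all of {f, g, j} already in.
A4 = A3; e.g. e (Bob) can still go to h. Fixed point.
Alice's winning region = {d, f, g, j, k}.

d, f, g, j, k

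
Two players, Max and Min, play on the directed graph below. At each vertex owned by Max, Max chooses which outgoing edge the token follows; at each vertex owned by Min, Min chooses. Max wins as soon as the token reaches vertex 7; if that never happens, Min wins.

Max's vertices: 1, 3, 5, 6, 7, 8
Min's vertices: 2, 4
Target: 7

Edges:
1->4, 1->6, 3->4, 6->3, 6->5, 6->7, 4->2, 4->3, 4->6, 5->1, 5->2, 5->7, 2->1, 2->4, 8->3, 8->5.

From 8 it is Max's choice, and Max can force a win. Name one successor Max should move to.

A0 = {7}
A1: add {5, 6} — 5 (Max) has 5→7; 6 (Max) has 6→7.
A2: add {1, 8} — 1 (Max) has 1→6; 8 (Max) has 8→5.
A3 = A2; e.g. 2 (Min) can still go to 4. Fixed point.
From 8, successor 5 is in the attractor (rank 1); the other successor 3 is not.

5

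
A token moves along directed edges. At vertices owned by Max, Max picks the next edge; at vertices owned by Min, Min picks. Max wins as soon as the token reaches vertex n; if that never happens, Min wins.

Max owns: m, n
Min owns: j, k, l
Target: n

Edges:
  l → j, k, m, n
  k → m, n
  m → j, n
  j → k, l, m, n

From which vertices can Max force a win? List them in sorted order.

A0 = {n}
A1: add {m} — m (Max) has m→n.
A2: add {k} — k (Min): all of {m, n} already in.
A3 = A2; e.g. j (Min) can still go to l. Fixed point.
Max's winning region = {k, m, n}.

k, m, n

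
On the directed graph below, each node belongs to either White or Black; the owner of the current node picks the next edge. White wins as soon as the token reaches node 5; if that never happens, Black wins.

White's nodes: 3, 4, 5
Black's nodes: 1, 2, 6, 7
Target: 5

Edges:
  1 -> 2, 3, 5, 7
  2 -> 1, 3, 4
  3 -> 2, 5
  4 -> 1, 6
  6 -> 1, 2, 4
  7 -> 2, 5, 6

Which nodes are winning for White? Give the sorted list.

A0 = {5}
A1: add {3} — 3 (White) has 3→5.
A2 = A1; e.g. 1 (Black) can still go to 2. Fixed point.
White's winning region = {3, 5}.

3, 5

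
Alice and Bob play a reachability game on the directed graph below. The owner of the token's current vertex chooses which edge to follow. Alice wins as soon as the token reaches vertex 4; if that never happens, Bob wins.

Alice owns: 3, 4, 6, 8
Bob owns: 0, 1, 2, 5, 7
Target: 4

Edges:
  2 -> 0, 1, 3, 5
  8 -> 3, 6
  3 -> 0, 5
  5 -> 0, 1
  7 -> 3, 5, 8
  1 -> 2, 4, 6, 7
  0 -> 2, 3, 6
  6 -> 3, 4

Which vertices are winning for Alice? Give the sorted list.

4, 6, 8

A0 = {4}
A1: add {6} — 6 (Alice) has 6→4.
A2: add {8} — 8 (Alice) has 8→6.
A3 = A2; e.g. 0 (Bob) can still go to 2. Fixed point.
Alice's winning region = {4, 6, 8}.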